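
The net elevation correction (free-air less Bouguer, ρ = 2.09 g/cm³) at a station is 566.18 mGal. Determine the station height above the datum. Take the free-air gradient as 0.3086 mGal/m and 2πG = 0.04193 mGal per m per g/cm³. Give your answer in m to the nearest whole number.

Combined gradient = 0.3086 − 0.04193 × 2.09 = 0.2209663 mGal/m
h = 566.18 / 0.2209663 = 2562.29 m

2562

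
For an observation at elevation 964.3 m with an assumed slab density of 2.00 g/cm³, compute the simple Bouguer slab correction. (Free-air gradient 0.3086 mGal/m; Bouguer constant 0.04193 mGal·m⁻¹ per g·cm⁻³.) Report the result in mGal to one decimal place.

Bouguer slab correction = 0.04193 × 2.00 × 964.3 = 80.9 mGal

80.9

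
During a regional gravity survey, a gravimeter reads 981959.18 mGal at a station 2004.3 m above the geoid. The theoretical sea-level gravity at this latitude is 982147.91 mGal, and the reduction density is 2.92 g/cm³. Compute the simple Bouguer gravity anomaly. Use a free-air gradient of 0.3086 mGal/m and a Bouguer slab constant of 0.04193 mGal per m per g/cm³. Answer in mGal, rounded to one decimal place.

184.4

Free-air correction = 0.3086 × 2004.3 = 618.53 mGal
Free-air anomaly = 981959.18 − 982147.91 + (618.53) = 429.80 mGal
Bouguer slab correction = 0.04193 × 2.92 × 2004.3 = 245.40 mGal
Simple Bouguer anomaly = 429.80 − (245.40) = 184.40 mGal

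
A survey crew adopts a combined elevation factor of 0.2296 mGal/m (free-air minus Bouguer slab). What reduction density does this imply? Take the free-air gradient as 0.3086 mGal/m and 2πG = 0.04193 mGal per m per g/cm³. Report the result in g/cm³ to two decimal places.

1.88

0.2296 = 0.3086 − 0.04193 × ρ
ρ = (0.3086 − 0.2296) / 0.04193 = 1.88 g/cm³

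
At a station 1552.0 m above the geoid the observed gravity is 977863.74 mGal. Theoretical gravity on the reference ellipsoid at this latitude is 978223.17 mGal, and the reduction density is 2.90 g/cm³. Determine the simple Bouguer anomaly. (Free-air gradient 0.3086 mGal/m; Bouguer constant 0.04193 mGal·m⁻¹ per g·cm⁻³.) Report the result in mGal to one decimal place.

-69.2

Free-air correction = 0.3086 × 1552.0 = 478.95 mGal
Free-air anomaly = 977863.74 − 978223.17 + (478.95) = 119.52 mGal
Bouguer slab correction = 0.04193 × 2.90 × 1552.0 = 188.72 mGal
Simple Bouguer anomaly = 119.52 − (188.72) = -69.20 mGal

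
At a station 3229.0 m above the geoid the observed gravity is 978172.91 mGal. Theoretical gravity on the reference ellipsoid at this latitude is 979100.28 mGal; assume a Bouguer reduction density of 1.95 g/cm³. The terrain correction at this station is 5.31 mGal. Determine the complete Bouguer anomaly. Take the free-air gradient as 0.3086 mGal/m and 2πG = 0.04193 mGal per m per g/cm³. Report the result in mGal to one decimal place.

Free-air correction = 0.3086 × 3229.0 = 996.47 mGal
Free-air anomaly = 978172.91 − 979100.28 + (996.47) = 69.10 mGal
Bouguer slab correction = 0.04193 × 1.95 × 3229.0 = 264.01 mGal
Simple Bouguer anomaly = 69.10 − (264.01) = -194.91 mGal
Complete Bouguer anomaly = -194.91 + 5.31 = -189.60 mGal

-189.6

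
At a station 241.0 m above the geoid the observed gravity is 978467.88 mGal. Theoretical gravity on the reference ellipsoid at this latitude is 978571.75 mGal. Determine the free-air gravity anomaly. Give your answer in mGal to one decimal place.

Free-air correction = 0.3086 × 241.0 = 74.37 mGal
Free-air anomaly = 978467.88 − 978571.75 + (74.37) = -29.50 mGal

-29.5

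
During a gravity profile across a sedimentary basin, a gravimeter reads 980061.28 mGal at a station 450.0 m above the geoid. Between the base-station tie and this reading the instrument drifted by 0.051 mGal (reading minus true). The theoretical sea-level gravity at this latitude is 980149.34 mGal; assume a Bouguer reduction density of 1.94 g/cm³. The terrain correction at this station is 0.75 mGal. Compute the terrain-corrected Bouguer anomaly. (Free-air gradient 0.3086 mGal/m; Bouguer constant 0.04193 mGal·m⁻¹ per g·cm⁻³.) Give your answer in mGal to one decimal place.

14.9

Drift-corrected reading = 980061.28 − (0.051) = 980061.229 mGal
Free-air correction = 0.3086 × 450.0 = 138.87 mGal
Free-air anomaly = 980061.229 − 980149.34 + (138.87) = 50.759 mGal
Bouguer slab correction = 0.04193 × 1.94 × 450.0 = 36.60 mGal
Simple Bouguer anomaly = 50.759 − (36.60) = 14.159 mGal
Complete Bouguer anomaly = 14.159 + 0.75 = 14.909 mGal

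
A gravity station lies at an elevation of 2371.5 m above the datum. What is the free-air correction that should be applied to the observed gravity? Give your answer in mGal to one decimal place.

731.8

Free-air correction = 0.3086 × 2371.5 = 731.8 mGal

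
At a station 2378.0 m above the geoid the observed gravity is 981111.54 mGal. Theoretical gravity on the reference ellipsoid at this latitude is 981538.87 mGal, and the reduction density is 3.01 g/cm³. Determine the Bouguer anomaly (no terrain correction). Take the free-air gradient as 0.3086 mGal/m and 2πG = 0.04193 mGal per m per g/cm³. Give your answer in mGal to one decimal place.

6.4

Free-air correction = 0.3086 × 2378.0 = 733.85 mGal
Free-air anomaly = 981111.54 − 981538.87 + (733.85) = 306.52 mGal
Bouguer slab correction = 0.04193 × 3.01 × 2378.0 = 300.13 mGal
Simple Bouguer anomaly = 306.52 − (300.13) = 6.39 mGal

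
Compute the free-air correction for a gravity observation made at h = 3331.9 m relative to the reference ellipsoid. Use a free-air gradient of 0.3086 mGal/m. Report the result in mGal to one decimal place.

1028.2

Free-air correction = 0.3086 × 3331.9 = 1028.2 mGal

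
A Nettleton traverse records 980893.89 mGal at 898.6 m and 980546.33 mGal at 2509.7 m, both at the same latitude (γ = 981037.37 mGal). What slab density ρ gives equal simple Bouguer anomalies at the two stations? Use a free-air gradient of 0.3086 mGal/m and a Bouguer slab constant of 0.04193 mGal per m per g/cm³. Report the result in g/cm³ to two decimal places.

Δg_obs = 980546.33 − 980893.89 = -347.56 mGal over Δh = 2509.7 − 898.6 = 1611.1 m
Equal Bouguer anomalies ⇒ Δg_obs + (0.3086 − 0.04193ρ)·Δh = 0
0.3086 − 0.04193ρ = −Δg_obs/Δh = 0.21573
ρ = (0.3086 − 0.21573) / 0.04193 = 2.21 g/cm³

2.21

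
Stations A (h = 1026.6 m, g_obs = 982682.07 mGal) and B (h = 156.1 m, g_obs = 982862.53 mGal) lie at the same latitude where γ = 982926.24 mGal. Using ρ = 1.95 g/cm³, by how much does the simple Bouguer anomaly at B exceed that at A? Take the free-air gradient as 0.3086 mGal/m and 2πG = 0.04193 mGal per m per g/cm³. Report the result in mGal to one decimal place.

Δg_SB(A) = 982682.07 − 982926.24 + 0.3086×1026.6 − 0.04193×1.95×1026.6 = -11.30 mGal
Δg_SB(B) = 982862.53 − 982926.24 + 0.3086×156.1 − 0.04193×1.95×156.1 = -28.30 mGal
Difference = -28.30 − (-11.30) = -17.00 mGal

-17.0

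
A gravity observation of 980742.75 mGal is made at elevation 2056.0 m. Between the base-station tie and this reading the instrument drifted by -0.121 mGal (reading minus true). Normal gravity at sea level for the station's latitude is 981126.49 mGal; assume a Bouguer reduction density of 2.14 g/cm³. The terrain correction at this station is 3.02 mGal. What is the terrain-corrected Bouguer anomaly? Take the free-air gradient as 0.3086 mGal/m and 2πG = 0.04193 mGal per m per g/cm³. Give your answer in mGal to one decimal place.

69.4

Drift-corrected reading = 980742.75 − (-0.121) = 980742.871 mGal
Free-air correction = 0.3086 × 2056.0 = 634.48 mGal
Free-air anomaly = 980742.871 − 981126.49 + (634.48) = 250.861 mGal
Bouguer slab correction = 0.04193 × 2.14 × 2056.0 = 184.49 mGal
Simple Bouguer anomaly = 250.861 − (184.49) = 66.371 mGal
Complete Bouguer anomaly = 66.371 + 3.02 = 69.391 mGal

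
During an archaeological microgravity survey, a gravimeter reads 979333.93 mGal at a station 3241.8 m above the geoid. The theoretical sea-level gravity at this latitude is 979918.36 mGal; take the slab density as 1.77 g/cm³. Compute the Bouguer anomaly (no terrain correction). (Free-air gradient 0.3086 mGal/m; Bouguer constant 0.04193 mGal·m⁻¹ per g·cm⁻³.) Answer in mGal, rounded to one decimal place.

175.4

Free-air correction = 0.3086 × 3241.8 = 1000.42 mGal
Free-air anomaly = 979333.93 − 979918.36 + (1000.42) = 415.99 mGal
Bouguer slab correction = 0.04193 × 1.77 × 3241.8 = 240.59 mGal
Simple Bouguer anomaly = 415.99 − (240.59) = 175.40 mGal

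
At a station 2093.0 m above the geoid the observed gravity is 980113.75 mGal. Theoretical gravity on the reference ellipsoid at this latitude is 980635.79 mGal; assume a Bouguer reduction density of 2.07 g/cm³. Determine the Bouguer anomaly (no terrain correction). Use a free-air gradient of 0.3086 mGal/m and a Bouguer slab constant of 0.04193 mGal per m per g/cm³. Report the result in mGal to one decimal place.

-57.8

Free-air correction = 0.3086 × 2093.0 = 645.90 mGal
Free-air anomaly = 980113.75 − 980635.79 + (645.90) = 123.86 mGal
Bouguer slab correction = 0.04193 × 2.07 × 2093.0 = 181.66 mGal
Simple Bouguer anomaly = 123.86 − (181.66) = -57.80 mGal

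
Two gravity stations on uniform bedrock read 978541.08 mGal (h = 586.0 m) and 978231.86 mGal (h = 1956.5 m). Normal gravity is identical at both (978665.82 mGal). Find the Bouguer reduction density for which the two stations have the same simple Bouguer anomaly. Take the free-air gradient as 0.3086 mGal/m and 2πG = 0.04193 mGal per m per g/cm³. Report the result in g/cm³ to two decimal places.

1.98

Δg_obs = 978231.86 − 978541.08 = -309.22 mGal over Δh = 1956.5 − 586.0 = 1370.5 m
Equal Bouguer anomalies ⇒ Δg_obs + (0.3086 − 0.04193ρ)·Δh = 0
0.3086 − 0.04193ρ = −Δg_obs/Δh = 0.22563
ρ = (0.3086 − 0.22563) / 0.04193 = 1.98 g/cm³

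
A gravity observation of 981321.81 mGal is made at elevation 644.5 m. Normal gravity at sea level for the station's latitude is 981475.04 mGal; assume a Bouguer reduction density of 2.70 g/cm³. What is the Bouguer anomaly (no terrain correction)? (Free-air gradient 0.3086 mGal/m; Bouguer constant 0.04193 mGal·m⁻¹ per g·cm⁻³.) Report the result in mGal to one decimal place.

Free-air correction = 0.3086 × 644.5 = 198.89 mGal
Free-air anomaly = 981321.81 − 981475.04 + (198.89) = 45.66 mGal
Bouguer slab correction = 0.04193 × 2.70 × 644.5 = 72.96 mGal
Simple Bouguer anomaly = 45.66 − (72.96) = -27.30 mGal

-27.3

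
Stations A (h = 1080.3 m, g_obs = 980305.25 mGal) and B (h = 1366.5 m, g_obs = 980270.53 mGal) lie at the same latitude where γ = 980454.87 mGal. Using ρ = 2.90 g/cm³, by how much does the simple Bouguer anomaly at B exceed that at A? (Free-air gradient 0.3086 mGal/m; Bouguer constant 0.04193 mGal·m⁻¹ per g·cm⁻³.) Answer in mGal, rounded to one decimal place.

18.8

Δg_SB(A) = 980305.25 − 980454.87 + 0.3086×1080.3 − 0.04193×2.90×1080.3 = 52.40 mGal
Δg_SB(B) = 980270.53 − 980454.87 + 0.3086×1366.5 − 0.04193×2.90×1366.5 = 71.20 mGal
Difference = 71.20 − (52.40) = 18.80 mGal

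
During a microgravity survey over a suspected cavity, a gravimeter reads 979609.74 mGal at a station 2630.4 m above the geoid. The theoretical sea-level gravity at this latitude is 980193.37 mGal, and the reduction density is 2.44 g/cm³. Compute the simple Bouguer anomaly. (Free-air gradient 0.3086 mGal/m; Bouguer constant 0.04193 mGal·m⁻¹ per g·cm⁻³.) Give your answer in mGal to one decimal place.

-41.0

Free-air correction = 0.3086 × 2630.4 = 811.74 mGal
Free-air anomaly = 979609.74 − 980193.37 + (811.74) = 228.11 mGal
Bouguer slab correction = 0.04193 × 2.44 × 2630.4 = 269.11 mGal
Simple Bouguer anomaly = 228.11 − (269.11) = -41.00 mGal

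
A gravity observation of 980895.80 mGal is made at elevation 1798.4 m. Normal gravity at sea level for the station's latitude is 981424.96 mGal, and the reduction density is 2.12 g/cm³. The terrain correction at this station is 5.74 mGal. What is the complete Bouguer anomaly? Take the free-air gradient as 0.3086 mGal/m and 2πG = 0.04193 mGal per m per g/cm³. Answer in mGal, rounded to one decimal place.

-128.3

Free-air correction = 0.3086 × 1798.4 = 554.99 mGal
Free-air anomaly = 980895.80 − 981424.96 + (554.99) = 25.83 mGal
Bouguer slab correction = 0.04193 × 2.12 × 1798.4 = 159.86 mGal
Simple Bouguer anomaly = 25.83 − (159.86) = -134.03 mGal
Complete Bouguer anomaly = -134.03 + 5.74 = -128.29 mGal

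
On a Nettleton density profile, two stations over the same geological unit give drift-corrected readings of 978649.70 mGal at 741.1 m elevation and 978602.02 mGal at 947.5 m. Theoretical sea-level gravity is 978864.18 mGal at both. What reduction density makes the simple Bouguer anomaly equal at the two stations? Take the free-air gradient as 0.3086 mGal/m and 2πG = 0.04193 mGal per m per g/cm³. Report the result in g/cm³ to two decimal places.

Δg_obs = 978602.02 − 978649.70 = -47.68 mGal over Δh = 947.5 − 741.1 = 206.4 m
Equal Bouguer anomalies ⇒ Δg_obs + (0.3086 − 0.04193ρ)·Δh = 0
0.3086 − 0.04193ρ = −Δg_obs/Δh = 0.23101
ρ = (0.3086 − 0.23101) / 0.04193 = 1.85 g/cm³

1.85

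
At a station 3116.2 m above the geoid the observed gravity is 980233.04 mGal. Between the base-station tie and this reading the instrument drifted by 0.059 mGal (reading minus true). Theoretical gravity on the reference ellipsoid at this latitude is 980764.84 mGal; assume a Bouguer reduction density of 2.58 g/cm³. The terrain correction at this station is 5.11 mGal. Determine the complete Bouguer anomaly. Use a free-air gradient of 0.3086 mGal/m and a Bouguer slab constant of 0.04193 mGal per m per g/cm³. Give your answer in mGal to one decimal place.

Drift-corrected reading = 980233.04 − (0.059) = 980232.981 mGal
Free-air correction = 0.3086 × 3116.2 = 961.66 mGal
Free-air anomaly = 980232.981 − 980764.84 + (961.66) = 429.801 mGal
Bouguer slab correction = 0.04193 × 2.58 × 3116.2 = 337.11 mGal
Simple Bouguer anomaly = 429.801 − (337.11) = 92.691 mGal
Complete Bouguer anomaly = 92.691 + 5.11 = 97.801 mGal

97.8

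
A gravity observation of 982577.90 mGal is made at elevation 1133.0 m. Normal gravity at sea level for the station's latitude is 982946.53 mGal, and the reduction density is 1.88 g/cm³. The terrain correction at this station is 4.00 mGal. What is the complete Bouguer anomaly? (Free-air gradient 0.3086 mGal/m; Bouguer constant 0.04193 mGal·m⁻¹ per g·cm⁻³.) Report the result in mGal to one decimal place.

-104.3

Free-air correction = 0.3086 × 1133.0 = 349.64 mGal
Free-air anomaly = 982577.90 − 982946.53 + (349.64) = -18.99 mGal
Bouguer slab correction = 0.04193 × 1.88 × 1133.0 = 89.31 mGal
Simple Bouguer anomaly = -18.99 − (89.31) = -108.30 mGal
Complete Bouguer anomaly = -108.30 + 4.00 = -104.30 mGal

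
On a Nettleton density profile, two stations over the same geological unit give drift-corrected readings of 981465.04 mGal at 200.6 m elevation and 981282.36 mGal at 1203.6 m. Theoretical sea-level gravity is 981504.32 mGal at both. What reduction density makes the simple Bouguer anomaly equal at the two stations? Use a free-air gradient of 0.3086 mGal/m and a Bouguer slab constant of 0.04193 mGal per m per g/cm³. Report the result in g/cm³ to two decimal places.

3.02

Δg_obs = 981282.36 − 981465.04 = -182.68 mGal over Δh = 1203.6 − 200.6 = 1003.0 m
Equal Bouguer anomalies ⇒ Δg_obs + (0.3086 − 0.04193ρ)·Δh = 0
0.3086 − 0.04193ρ = −Δg_obs/Δh = 0.18213
ρ = (0.3086 − 0.18213) / 0.04193 = 3.02 g/cm³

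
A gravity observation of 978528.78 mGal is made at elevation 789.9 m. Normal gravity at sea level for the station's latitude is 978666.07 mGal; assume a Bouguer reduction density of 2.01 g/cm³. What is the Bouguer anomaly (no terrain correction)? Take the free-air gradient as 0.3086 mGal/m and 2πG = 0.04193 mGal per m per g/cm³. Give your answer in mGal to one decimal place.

39.9

Free-air correction = 0.3086 × 789.9 = 243.76 mGal
Free-air anomaly = 978528.78 − 978666.07 + (243.76) = 106.47 mGal
Bouguer slab correction = 0.04193 × 2.01 × 789.9 = 66.57 mGal
Simple Bouguer anomaly = 106.47 − (66.57) = 39.90 mGal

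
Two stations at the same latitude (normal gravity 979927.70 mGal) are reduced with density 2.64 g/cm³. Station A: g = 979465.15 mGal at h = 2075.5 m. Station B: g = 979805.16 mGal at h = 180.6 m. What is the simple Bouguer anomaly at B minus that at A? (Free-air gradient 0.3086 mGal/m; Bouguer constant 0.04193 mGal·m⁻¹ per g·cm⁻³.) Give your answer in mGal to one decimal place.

Δg_SB(A) = 979465.15 − 979927.70 + 0.3086×2075.5 − 0.04193×2.64×2075.5 = -51.80 mGal
Δg_SB(B) = 979805.16 − 979927.70 + 0.3086×180.6 − 0.04193×2.64×180.6 = -86.80 mGal
Difference = -86.80 − (-51.80) = -35.00 mGal

-35.0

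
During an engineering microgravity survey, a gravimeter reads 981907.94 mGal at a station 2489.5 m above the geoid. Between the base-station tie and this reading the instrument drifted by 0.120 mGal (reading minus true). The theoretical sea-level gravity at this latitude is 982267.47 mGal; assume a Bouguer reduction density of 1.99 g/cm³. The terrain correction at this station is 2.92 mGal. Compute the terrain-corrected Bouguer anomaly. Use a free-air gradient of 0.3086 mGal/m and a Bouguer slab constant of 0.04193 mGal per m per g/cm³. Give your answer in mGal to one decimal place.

203.8

Drift-corrected reading = 981907.94 − (0.120) = 981907.820 mGal
Free-air correction = 0.3086 × 2489.5 = 768.26 mGal
Free-air anomaly = 981907.820 − 982267.47 + (768.26) = 408.610 mGal
Bouguer slab correction = 0.04193 × 1.99 × 2489.5 = 207.73 mGal
Simple Bouguer anomaly = 408.610 − (207.73) = 200.880 mGal
Complete Bouguer anomaly = 200.880 + 2.92 = 203.800 mGal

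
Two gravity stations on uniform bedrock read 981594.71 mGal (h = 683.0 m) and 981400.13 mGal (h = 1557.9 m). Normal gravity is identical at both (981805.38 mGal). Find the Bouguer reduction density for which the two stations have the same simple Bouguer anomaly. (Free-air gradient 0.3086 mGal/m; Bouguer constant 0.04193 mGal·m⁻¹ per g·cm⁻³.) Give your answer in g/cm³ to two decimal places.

2.06

Δg_obs = 981400.13 − 981594.71 = -194.58 mGal over Δh = 1557.9 − 683.0 = 874.9 m
Equal Bouguer anomalies ⇒ Δg_obs + (0.3086 − 0.04193ρ)·Δh = 0
0.3086 − 0.04193ρ = −Δg_obs/Δh = 0.22240
ρ = (0.3086 − 0.22240) / 0.04193 = 2.06 g/cm³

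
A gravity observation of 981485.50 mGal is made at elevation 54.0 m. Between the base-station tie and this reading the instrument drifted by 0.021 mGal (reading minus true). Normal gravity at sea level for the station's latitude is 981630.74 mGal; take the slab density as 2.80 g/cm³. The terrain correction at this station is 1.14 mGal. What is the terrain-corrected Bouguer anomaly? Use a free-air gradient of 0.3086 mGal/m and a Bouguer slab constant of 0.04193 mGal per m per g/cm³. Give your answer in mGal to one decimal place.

-133.8

Drift-corrected reading = 981485.50 − (0.021) = 981485.479 mGal
Free-air correction = 0.3086 × 54.0 = 16.66 mGal
Free-air anomaly = 981485.479 − 981630.74 + (16.66) = -128.601 mGal
Bouguer slab correction = 0.04193 × 2.80 × 54.0 = 6.34 mGal
Simple Bouguer anomaly = -128.601 − (6.34) = -134.941 mGal
Complete Bouguer anomaly = -134.941 + 1.14 = -133.801 mGal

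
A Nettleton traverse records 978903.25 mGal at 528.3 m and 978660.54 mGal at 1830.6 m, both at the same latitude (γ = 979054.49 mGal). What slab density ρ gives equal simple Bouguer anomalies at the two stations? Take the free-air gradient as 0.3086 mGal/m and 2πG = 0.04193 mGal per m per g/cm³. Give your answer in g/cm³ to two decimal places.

Δg_obs = 978660.54 − 978903.25 = -242.71 mGal over Δh = 1830.6 − 528.3 = 1302.3 m
Equal Bouguer anomalies ⇒ Δg_obs + (0.3086 − 0.04193ρ)·Δh = 0
0.3086 − 0.04193ρ = −Δg_obs/Δh = 0.18637
ρ = (0.3086 − 0.18637) / 0.04193 = 2.92 g/cm³

2.92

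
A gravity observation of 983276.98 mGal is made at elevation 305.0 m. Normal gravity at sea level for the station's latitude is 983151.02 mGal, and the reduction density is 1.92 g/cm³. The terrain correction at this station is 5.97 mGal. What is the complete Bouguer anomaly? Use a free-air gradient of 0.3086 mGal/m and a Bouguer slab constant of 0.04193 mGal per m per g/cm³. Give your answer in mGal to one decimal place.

201.5

Free-air correction = 0.3086 × 305.0 = 94.12 mGal
Free-air anomaly = 983276.98 − 983151.02 + (94.12) = 220.08 mGal
Bouguer slab correction = 0.04193 × 1.92 × 305.0 = 24.55 mGal
Simple Bouguer anomaly = 220.08 − (24.55) = 195.53 mGal
Complete Bouguer anomaly = 195.53 + 5.97 = 201.50 mGal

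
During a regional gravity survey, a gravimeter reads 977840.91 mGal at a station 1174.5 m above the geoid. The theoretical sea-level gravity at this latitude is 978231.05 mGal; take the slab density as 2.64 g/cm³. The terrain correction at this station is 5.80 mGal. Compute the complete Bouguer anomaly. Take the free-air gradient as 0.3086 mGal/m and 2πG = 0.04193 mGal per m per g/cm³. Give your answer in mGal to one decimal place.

-151.9

Free-air correction = 0.3086 × 1174.5 = 362.45 mGal
Free-air anomaly = 977840.91 − 978231.05 + (362.45) = -27.69 mGal
Bouguer slab correction = 0.04193 × 2.64 × 1174.5 = 130.01 mGal
Simple Bouguer anomaly = -27.69 − (130.01) = -157.70 mGal
Complete Bouguer anomaly = -157.70 + 5.80 = -151.90 mGal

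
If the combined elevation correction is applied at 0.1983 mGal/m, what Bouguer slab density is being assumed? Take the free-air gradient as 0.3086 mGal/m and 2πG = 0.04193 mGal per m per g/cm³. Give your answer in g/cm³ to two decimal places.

2.63

0.1983 = 0.3086 − 0.04193 × ρ
ρ = (0.3086 − 0.1983) / 0.04193 = 2.63 g/cm³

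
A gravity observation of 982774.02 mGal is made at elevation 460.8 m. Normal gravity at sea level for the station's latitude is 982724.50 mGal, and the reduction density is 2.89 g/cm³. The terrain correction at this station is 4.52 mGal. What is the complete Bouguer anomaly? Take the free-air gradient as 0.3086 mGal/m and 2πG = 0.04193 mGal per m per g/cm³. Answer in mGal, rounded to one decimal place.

140.4

Free-air correction = 0.3086 × 460.8 = 142.20 mGal
Free-air anomaly = 982774.02 − 982724.50 + (142.20) = 191.72 mGal
Bouguer slab correction = 0.04193 × 2.89 × 460.8 = 55.84 mGal
Simple Bouguer anomaly = 191.72 − (55.84) = 135.88 mGal
Complete Bouguer anomaly = 135.88 + 4.52 = 140.40 mGal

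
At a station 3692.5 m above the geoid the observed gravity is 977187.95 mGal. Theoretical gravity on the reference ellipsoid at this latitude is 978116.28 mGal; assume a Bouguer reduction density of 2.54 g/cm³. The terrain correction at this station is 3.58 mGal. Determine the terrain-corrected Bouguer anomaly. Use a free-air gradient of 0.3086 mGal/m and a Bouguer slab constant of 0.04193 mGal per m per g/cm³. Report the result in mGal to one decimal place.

Free-air correction = 0.3086 × 3692.5 = 1139.51 mGal
Free-air anomaly = 977187.95 − 978116.28 + (1139.51) = 211.18 mGal
Bouguer slab correction = 0.04193 × 2.54 × 3692.5 = 393.26 mGal
Simple Bouguer anomaly = 211.18 − (393.26) = -182.08 mGal
Complete Bouguer anomaly = -182.08 + 3.58 = -178.50 mGal

-178.5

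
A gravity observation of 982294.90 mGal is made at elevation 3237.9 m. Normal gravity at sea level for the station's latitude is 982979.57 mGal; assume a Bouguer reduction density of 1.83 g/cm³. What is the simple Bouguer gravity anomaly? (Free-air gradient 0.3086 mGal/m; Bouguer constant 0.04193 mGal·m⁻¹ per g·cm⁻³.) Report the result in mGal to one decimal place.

66.1

Free-air correction = 0.3086 × 3237.9 = 999.22 mGal
Free-air anomaly = 982294.90 − 982979.57 + (999.22) = 314.55 mGal
Bouguer slab correction = 0.04193 × 1.83 × 3237.9 = 248.45 mGal
Simple Bouguer anomaly = 314.55 − (248.45) = 66.10 mGal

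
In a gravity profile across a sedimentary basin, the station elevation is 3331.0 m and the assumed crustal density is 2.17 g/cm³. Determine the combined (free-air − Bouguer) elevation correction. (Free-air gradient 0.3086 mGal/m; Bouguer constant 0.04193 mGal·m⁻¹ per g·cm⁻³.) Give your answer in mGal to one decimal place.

Combined gradient = 0.3086 − 0.04193 × 2.17 = 0.2176119 mGal/m
Combined elevation correction = 0.2176119 × 3331.0 = 724.9 mGal

724.9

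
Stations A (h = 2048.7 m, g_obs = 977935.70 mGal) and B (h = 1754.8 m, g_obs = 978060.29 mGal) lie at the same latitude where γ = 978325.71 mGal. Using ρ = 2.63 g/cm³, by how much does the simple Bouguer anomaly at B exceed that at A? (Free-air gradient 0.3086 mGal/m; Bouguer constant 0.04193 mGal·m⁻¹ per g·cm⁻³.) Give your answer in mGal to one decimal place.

Δg_SB(A) = 977935.70 − 978325.71 + 0.3086×2048.7 − 0.04193×2.63×2048.7 = 16.30 mGal
Δg_SB(B) = 978060.29 − 978325.71 + 0.3086×1754.8 − 0.04193×2.63×1754.8 = 82.60 mGal
Difference = 82.60 − (16.30) = 66.30 mGal

66.3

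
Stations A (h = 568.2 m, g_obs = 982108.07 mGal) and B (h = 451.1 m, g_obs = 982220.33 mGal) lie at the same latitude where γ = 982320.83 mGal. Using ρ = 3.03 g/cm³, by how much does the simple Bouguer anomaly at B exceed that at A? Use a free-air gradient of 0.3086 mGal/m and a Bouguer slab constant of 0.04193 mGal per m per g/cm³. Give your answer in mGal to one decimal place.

Δg_SB(A) = 982108.07 − 982320.83 + 0.3086×568.2 − 0.04193×3.03×568.2 = -109.60 mGal
Δg_SB(B) = 982220.33 − 982320.83 + 0.3086×451.1 − 0.04193×3.03×451.1 = -18.60 mGal
Difference = -18.60 − (-109.60) = 91.00 mGal

91.0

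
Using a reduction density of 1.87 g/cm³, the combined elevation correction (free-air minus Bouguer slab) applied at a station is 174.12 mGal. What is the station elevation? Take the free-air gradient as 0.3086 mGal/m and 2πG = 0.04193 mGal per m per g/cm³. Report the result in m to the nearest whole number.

756

Combined gradient = 0.3086 − 0.04193 × 1.87 = 0.2301909 mGal/m
h = 174.12 / 0.2301909 = 756.42 m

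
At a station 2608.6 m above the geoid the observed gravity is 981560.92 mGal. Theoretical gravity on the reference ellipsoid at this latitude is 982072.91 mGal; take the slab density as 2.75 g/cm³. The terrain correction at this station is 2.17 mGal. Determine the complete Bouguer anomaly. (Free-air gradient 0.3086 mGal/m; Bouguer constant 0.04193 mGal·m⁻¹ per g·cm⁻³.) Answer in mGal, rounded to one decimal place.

Free-air correction = 0.3086 × 2608.6 = 805.01 mGal
Free-air anomaly = 981560.92 − 982072.91 + (805.01) = 293.02 mGal
Bouguer slab correction = 0.04193 × 2.75 × 2608.6 = 300.79 mGal
Simple Bouguer anomaly = 293.02 − (300.79) = -7.77 mGal
Complete Bouguer anomaly = -7.77 + 2.17 = -5.60 mGal

-5.6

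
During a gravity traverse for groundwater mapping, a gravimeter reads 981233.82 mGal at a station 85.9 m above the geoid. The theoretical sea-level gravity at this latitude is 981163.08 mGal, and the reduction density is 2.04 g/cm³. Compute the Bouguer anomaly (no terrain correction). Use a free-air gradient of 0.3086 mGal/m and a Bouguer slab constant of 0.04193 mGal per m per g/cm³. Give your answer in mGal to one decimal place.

Free-air correction = 0.3086 × 85.9 = 26.51 mGal
Free-air anomaly = 981233.82 − 981163.08 + (26.51) = 97.25 mGal
Bouguer slab correction = 0.04193 × 2.04 × 85.9 = 7.35 mGal
Simple Bouguer anomaly = 97.25 − (7.35) = 89.90 mGal

89.9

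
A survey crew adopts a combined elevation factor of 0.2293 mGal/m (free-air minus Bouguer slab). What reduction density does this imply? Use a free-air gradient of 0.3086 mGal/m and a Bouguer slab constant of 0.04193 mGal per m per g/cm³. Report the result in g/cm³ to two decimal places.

1.89

0.2293 = 0.3086 − 0.04193 × ρ
ρ = (0.3086 − 0.2293) / 0.04193 = 1.89 g/cm³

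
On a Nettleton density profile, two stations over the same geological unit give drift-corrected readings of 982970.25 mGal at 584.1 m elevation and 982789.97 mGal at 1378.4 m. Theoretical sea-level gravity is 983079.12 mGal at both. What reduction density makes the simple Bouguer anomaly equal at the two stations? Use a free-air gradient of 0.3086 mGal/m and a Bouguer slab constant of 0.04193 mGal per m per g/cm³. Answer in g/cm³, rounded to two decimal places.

Δg_obs = 982789.97 − 982970.25 = -180.28 mGal over Δh = 1378.4 − 584.1 = 794.3 m
Equal Bouguer anomalies ⇒ Δg_obs + (0.3086 − 0.04193ρ)·Δh = 0
0.3086 − 0.04193ρ = −Δg_obs/Δh = 0.22697
ρ = (0.3086 − 0.22697) / 0.04193 = 1.95 g/cm³

1.95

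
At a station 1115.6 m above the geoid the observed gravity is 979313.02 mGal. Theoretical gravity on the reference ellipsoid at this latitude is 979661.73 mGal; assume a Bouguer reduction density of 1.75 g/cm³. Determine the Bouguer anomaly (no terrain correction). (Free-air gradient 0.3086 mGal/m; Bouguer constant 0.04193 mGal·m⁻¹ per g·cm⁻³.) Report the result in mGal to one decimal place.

-86.3

Free-air correction = 0.3086 × 1115.6 = 344.27 mGal
Free-air anomaly = 979313.02 − 979661.73 + (344.27) = -4.44 mGal
Bouguer slab correction = 0.04193 × 1.75 × 1115.6 = 81.86 mGal
Simple Bouguer anomaly = -4.44 − (81.86) = -86.30 mGal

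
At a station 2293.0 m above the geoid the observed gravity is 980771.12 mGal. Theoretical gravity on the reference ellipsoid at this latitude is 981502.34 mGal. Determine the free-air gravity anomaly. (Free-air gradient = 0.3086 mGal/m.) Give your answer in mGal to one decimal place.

Free-air correction = 0.3086 × 2293.0 = 707.62 mGal
Free-air anomaly = 980771.12 − 981502.34 + (707.62) = -23.60 mGal

-23.6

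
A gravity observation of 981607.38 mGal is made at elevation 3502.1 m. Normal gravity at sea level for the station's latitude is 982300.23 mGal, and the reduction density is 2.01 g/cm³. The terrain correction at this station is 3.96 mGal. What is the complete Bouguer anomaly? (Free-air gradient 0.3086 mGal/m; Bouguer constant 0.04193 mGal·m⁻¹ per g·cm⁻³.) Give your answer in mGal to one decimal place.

Free-air correction = 0.3086 × 3502.1 = 1080.75 mGal
Free-air anomaly = 981607.38 − 982300.23 + (1080.75) = 387.90 mGal
Bouguer slab correction = 0.04193 × 2.01 × 3502.1 = 295.15 mGal
Simple Bouguer anomaly = 387.90 − (295.15) = 92.75 mGal
Complete Bouguer anomaly = 92.75 + 3.96 = 96.71 mGal

96.7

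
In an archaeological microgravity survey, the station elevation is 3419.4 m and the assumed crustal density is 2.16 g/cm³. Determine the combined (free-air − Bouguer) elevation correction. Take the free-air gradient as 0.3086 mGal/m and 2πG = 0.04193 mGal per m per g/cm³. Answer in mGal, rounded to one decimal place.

Combined gradient = 0.3086 − 0.04193 × 2.16 = 0.2180312 mGal/m
Combined elevation correction = 0.2180312 × 3419.4 = 745.5 mGal

745.5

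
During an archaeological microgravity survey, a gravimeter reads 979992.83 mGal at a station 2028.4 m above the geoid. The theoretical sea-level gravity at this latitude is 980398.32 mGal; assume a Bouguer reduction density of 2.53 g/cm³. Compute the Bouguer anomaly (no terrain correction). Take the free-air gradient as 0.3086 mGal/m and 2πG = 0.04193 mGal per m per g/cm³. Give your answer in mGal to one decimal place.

Free-air correction = 0.3086 × 2028.4 = 625.96 mGal
Free-air anomaly = 979992.83 − 980398.32 + (625.96) = 220.47 mGal
Bouguer slab correction = 0.04193 × 2.53 × 2028.4 = 215.18 mGal
Simple Bouguer anomaly = 220.47 − (215.18) = 5.29 mGal

5.3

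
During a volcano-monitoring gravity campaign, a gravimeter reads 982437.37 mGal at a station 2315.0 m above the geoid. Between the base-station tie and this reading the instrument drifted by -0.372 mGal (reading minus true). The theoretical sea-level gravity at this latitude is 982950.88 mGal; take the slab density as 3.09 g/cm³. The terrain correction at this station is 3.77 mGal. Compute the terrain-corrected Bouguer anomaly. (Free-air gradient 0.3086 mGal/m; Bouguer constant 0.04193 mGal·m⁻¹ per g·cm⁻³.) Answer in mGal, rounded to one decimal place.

-94.9

Drift-corrected reading = 982437.37 − (-0.372) = 982437.742 mGal
Free-air correction = 0.3086 × 2315.0 = 714.41 mGal
Free-air anomaly = 982437.742 − 982950.88 + (714.41) = 201.272 mGal
Bouguer slab correction = 0.04193 × 3.09 × 2315.0 = 299.94 mGal
Simple Bouguer anomaly = 201.272 − (299.94) = -98.668 mGal
Complete Bouguer anomaly = -98.668 + 3.77 = -94.898 mGal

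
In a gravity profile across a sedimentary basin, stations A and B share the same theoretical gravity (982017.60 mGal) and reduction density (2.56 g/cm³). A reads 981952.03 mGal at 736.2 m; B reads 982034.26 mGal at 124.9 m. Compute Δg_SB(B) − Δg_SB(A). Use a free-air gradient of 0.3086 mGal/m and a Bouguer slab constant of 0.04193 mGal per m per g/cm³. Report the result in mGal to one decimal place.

Δg_SB(A) = 981952.03 − 982017.60 + 0.3086×736.2 − 0.04193×2.56×736.2 = 82.60 mGal
Δg_SB(B) = 982034.26 − 982017.60 + 0.3086×124.9 − 0.04193×2.56×124.9 = 41.80 mGal
Difference = 41.80 − (82.60) = -40.80 mGal

-40.8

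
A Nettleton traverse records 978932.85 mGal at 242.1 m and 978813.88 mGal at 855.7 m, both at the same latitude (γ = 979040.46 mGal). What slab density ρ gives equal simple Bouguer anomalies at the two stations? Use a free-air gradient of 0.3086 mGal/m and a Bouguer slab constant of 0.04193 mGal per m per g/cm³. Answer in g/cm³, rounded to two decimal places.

2.74

Δg_obs = 978813.88 − 978932.85 = -118.97 mGal over Δh = 855.7 − 242.1 = 613.6 m
Equal Bouguer anomalies ⇒ Δg_obs + (0.3086 − 0.04193ρ)·Δh = 0
0.3086 − 0.04193ρ = −Δg_obs/Δh = 0.19389
ρ = (0.3086 − 0.19389) / 0.04193 = 2.74 g/cm³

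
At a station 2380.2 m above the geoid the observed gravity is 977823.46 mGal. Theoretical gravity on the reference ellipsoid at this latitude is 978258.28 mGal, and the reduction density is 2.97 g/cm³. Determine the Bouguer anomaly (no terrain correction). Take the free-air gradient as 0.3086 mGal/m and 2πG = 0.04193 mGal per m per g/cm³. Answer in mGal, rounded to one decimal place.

Free-air correction = 0.3086 × 2380.2 = 734.53 mGal
Free-air anomaly = 977823.46 − 978258.28 + (734.53) = 299.71 mGal
Bouguer slab correction = 0.04193 × 2.97 × 2380.2 = 296.41 mGal
Simple Bouguer anomaly = 299.71 − (296.41) = 3.30 mGal

3.3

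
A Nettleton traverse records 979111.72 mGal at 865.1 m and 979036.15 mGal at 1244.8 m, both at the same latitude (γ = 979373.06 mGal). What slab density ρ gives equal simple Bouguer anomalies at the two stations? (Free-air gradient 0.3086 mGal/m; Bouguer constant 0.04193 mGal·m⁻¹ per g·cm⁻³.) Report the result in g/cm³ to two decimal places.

2.61

Δg_obs = 979036.15 − 979111.72 = -75.57 mGal over Δh = 1244.8 − 865.1 = 379.7 m
Equal Bouguer anomalies ⇒ Δg_obs + (0.3086 − 0.04193ρ)·Δh = 0
0.3086 − 0.04193ρ = −Δg_obs/Δh = 0.19903
ρ = (0.3086 − 0.19903) / 0.04193 = 2.61 g/cm³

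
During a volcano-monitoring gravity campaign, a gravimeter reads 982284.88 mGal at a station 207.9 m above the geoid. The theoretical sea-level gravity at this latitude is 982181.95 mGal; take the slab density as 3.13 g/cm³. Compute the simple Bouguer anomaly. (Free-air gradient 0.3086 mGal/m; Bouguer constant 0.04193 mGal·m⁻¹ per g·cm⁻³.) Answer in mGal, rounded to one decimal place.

Free-air correction = 0.3086 × 207.9 = 64.16 mGal
Free-air anomaly = 982284.88 − 982181.95 + (64.16) = 167.09 mGal
Bouguer slab correction = 0.04193 × 3.13 × 207.9 = 27.28 mGal
Simple Bouguer anomaly = 167.09 − (27.28) = 139.81 mGal

139.8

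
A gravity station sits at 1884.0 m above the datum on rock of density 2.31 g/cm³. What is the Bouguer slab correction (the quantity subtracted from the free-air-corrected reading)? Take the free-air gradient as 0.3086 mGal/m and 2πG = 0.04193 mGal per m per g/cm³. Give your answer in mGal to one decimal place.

182.5

Bouguer slab correction = 0.04193 × 2.31 × 1884.0 = 182.5 mGal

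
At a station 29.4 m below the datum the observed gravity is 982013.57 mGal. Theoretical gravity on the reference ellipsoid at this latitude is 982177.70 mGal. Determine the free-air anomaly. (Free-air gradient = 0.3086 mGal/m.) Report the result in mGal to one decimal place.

Free-air correction = 0.3086 × -29.4 = -9.07 mGal
Free-air anomaly = 982013.57 − 982177.70 + (-9.07) = -173.20 mGal

-173.2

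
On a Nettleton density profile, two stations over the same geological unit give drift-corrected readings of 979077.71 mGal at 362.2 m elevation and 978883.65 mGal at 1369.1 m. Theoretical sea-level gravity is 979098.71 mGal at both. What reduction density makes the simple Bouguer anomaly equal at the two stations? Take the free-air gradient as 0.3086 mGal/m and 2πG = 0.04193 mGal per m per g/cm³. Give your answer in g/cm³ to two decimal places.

Δg_obs = 978883.65 − 979077.71 = -194.06 mGal over Δh = 1369.1 − 362.2 = 1006.9 m
Equal Bouguer anomalies ⇒ Δg_obs + (0.3086 − 0.04193ρ)·Δh = 0
0.3086 − 0.04193ρ = −Δg_obs/Δh = 0.19273
ρ = (0.3086 − 0.19273) / 0.04193 = 2.76 g/cm³

2.76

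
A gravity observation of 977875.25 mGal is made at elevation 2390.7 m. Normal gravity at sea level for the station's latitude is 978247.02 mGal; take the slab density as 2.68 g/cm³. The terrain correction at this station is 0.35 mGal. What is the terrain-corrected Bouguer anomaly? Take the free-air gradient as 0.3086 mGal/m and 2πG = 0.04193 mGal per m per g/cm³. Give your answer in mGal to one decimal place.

97.7

Free-air correction = 0.3086 × 2390.7 = 737.77 mGal
Free-air anomaly = 977875.25 − 978247.02 + (737.77) = 366.00 mGal
Bouguer slab correction = 0.04193 × 2.68 × 2390.7 = 268.65 mGal
Simple Bouguer anomaly = 366.00 − (268.65) = 97.35 mGal
Complete Bouguer anomaly = 97.35 + 0.35 = 97.70 mGal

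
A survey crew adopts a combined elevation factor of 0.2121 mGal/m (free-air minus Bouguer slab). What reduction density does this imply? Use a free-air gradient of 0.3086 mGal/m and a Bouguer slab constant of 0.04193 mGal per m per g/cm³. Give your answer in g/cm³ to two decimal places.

0.2121 = 0.3086 − 0.04193 × ρ
ρ = (0.3086 − 0.2121) / 0.04193 = 2.30 g/cm³

2.30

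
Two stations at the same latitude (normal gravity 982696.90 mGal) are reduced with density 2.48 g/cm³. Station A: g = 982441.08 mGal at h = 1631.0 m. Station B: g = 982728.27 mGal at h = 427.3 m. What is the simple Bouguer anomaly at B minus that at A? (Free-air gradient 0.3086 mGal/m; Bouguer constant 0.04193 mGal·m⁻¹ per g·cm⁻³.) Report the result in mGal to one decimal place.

40.9

Δg_SB(A) = 982441.08 − 982696.90 + 0.3086×1631.0 − 0.04193×2.48×1631.0 = 77.90 mGal
Δg_SB(B) = 982728.27 − 982696.90 + 0.3086×427.3 − 0.04193×2.48×427.3 = 118.80 mGal
Difference = 118.80 − (77.90) = 40.90 mGal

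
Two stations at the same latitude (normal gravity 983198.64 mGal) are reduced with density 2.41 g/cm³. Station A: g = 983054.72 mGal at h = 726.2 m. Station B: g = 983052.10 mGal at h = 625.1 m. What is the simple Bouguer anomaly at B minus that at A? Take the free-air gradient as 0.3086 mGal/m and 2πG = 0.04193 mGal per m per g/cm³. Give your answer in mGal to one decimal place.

Δg_SB(A) = 983054.72 − 983198.64 + 0.3086×726.2 − 0.04193×2.41×726.2 = 6.80 mGal
Δg_SB(B) = 983052.10 − 983198.64 + 0.3086×625.1 − 0.04193×2.41×625.1 = -16.80 mGal
Difference = -16.80 − (6.80) = -23.60 mGal

-23.6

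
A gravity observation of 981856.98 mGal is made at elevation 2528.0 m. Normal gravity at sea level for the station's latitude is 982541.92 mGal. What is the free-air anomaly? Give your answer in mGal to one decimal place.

Free-air correction = 0.3086 × 2528.0 = 780.14 mGal
Free-air anomaly = 981856.98 − 982541.92 + (780.14) = 95.20 mGal

95.2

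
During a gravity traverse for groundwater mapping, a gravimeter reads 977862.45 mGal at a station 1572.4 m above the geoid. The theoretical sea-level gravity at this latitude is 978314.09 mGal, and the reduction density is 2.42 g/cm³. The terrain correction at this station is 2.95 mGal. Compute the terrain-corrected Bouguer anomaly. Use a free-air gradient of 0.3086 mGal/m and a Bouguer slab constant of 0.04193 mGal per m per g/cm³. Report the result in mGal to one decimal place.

Free-air correction = 0.3086 × 1572.4 = 485.24 mGal
Free-air anomaly = 977862.45 − 978314.09 + (485.24) = 33.60 mGal
Bouguer slab correction = 0.04193 × 2.42 × 1572.4 = 159.55 mGal
Simple Bouguer anomaly = 33.60 − (159.55) = -125.95 mGal
Complete Bouguer anomaly = -125.95 + 2.95 = -123.00 mGal

-123.0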